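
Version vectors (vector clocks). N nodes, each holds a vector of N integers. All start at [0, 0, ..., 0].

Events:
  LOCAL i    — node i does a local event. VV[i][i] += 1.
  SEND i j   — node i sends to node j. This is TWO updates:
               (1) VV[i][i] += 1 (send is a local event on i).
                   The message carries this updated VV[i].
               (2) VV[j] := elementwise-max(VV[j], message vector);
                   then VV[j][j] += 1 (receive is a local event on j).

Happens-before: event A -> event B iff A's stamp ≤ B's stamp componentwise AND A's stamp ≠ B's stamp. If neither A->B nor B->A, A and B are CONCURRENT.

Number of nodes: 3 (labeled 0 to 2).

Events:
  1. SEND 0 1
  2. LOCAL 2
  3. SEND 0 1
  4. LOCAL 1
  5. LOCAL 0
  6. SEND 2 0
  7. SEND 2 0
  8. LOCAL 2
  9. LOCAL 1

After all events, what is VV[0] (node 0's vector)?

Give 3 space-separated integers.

Answer: 5 0 3

Derivation:
Initial: VV[0]=[0, 0, 0]
Initial: VV[1]=[0, 0, 0]
Initial: VV[2]=[0, 0, 0]
Event 1: SEND 0->1: VV[0][0]++ -> VV[0]=[1, 0, 0], msg_vec=[1, 0, 0]; VV[1]=max(VV[1],msg_vec) then VV[1][1]++ -> VV[1]=[1, 1, 0]
Event 2: LOCAL 2: VV[2][2]++ -> VV[2]=[0, 0, 1]
Event 3: SEND 0->1: VV[0][0]++ -> VV[0]=[2, 0, 0], msg_vec=[2, 0, 0]; VV[1]=max(VV[1],msg_vec) then VV[1][1]++ -> VV[1]=[2, 2, 0]
Event 4: LOCAL 1: VV[1][1]++ -> VV[1]=[2, 3, 0]
Event 5: LOCAL 0: VV[0][0]++ -> VV[0]=[3, 0, 0]
Event 6: SEND 2->0: VV[2][2]++ -> VV[2]=[0, 0, 2], msg_vec=[0, 0, 2]; VV[0]=max(VV[0],msg_vec) then VV[0][0]++ -> VV[0]=[4, 0, 2]
Event 7: SEND 2->0: VV[2][2]++ -> VV[2]=[0, 0, 3], msg_vec=[0, 0, 3]; VV[0]=max(VV[0],msg_vec) then VV[0][0]++ -> VV[0]=[5, 0, 3]
Event 8: LOCAL 2: VV[2][2]++ -> VV[2]=[0, 0, 4]
Event 9: LOCAL 1: VV[1][1]++ -> VV[1]=[2, 4, 0]
Final vectors: VV[0]=[5, 0, 3]; VV[1]=[2, 4, 0]; VV[2]=[0, 0, 4]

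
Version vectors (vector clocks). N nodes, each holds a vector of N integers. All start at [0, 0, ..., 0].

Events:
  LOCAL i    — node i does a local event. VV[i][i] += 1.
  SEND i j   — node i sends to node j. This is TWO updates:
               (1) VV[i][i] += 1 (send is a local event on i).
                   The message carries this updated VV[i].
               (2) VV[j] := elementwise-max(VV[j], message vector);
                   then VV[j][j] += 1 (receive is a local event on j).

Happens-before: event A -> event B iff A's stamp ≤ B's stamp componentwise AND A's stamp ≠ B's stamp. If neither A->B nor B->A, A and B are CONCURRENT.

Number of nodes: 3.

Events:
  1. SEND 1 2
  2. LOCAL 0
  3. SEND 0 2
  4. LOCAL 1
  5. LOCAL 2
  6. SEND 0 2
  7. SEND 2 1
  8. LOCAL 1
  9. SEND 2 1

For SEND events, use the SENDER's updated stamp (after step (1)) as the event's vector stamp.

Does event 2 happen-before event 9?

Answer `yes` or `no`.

Initial: VV[0]=[0, 0, 0]
Initial: VV[1]=[0, 0, 0]
Initial: VV[2]=[0, 0, 0]
Event 1: SEND 1->2: VV[1][1]++ -> VV[1]=[0, 1, 0], msg_vec=[0, 1, 0]; VV[2]=max(VV[2],msg_vec) then VV[2][2]++ -> VV[2]=[0, 1, 1]
Event 2: LOCAL 0: VV[0][0]++ -> VV[0]=[1, 0, 0]
Event 3: SEND 0->2: VV[0][0]++ -> VV[0]=[2, 0, 0], msg_vec=[2, 0, 0]; VV[2]=max(VV[2],msg_vec) then VV[2][2]++ -> VV[2]=[2, 1, 2]
Event 4: LOCAL 1: VV[1][1]++ -> VV[1]=[0, 2, 0]
Event 5: LOCAL 2: VV[2][2]++ -> VV[2]=[2, 1, 3]
Event 6: SEND 0->2: VV[0][0]++ -> VV[0]=[3, 0, 0], msg_vec=[3, 0, 0]; VV[2]=max(VV[2],msg_vec) then VV[2][2]++ -> VV[2]=[3, 1, 4]
Event 7: SEND 2->1: VV[2][2]++ -> VV[2]=[3, 1, 5], msg_vec=[3, 1, 5]; VV[1]=max(VV[1],msg_vec) then VV[1][1]++ -> VV[1]=[3, 3, 5]
Event 8: LOCAL 1: VV[1][1]++ -> VV[1]=[3, 4, 5]
Event 9: SEND 2->1: VV[2][2]++ -> VV[2]=[3, 1, 6], msg_vec=[3, 1, 6]; VV[1]=max(VV[1],msg_vec) then VV[1][1]++ -> VV[1]=[3, 5, 6]
Event 2 stamp: [1, 0, 0]
Event 9 stamp: [3, 1, 6]
[1, 0, 0] <= [3, 1, 6]? True. Equal? False. Happens-before: True

Answer: yes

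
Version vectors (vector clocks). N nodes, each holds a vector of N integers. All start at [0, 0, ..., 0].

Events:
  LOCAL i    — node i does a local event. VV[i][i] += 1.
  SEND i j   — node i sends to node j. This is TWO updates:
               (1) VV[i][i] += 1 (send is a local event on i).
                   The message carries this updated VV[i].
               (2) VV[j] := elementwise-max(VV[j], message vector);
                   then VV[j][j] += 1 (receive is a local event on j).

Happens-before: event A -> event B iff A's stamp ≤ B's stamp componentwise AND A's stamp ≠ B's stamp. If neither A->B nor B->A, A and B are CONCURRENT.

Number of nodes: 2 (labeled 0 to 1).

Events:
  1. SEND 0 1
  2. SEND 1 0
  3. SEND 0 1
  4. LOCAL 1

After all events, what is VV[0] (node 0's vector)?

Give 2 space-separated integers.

Answer: 3 2

Derivation:
Initial: VV[0]=[0, 0]
Initial: VV[1]=[0, 0]
Event 1: SEND 0->1: VV[0][0]++ -> VV[0]=[1, 0], msg_vec=[1, 0]; VV[1]=max(VV[1],msg_vec) then VV[1][1]++ -> VV[1]=[1, 1]
Event 2: SEND 1->0: VV[1][1]++ -> VV[1]=[1, 2], msg_vec=[1, 2]; VV[0]=max(VV[0],msg_vec) then VV[0][0]++ -> VV[0]=[2, 2]
Event 3: SEND 0->1: VV[0][0]++ -> VV[0]=[3, 2], msg_vec=[3, 2]; VV[1]=max(VV[1],msg_vec) then VV[1][1]++ -> VV[1]=[3, 3]
Event 4: LOCAL 1: VV[1][1]++ -> VV[1]=[3, 4]
Final vectors: VV[0]=[3, 2]; VV[1]=[3, 4]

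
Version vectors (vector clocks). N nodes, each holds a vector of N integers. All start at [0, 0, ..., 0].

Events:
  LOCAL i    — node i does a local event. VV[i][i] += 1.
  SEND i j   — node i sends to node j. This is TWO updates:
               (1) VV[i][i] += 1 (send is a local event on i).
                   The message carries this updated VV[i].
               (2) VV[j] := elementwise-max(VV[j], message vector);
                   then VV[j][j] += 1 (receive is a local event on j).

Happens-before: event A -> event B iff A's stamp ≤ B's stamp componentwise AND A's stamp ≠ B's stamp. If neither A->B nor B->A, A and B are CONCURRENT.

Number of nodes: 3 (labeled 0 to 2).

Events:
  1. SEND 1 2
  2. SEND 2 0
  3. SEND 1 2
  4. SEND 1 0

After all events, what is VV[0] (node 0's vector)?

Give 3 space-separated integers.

Initial: VV[0]=[0, 0, 0]
Initial: VV[1]=[0, 0, 0]
Initial: VV[2]=[0, 0, 0]
Event 1: SEND 1->2: VV[1][1]++ -> VV[1]=[0, 1, 0], msg_vec=[0, 1, 0]; VV[2]=max(VV[2],msg_vec) then VV[2][2]++ -> VV[2]=[0, 1, 1]
Event 2: SEND 2->0: VV[2][2]++ -> VV[2]=[0, 1, 2], msg_vec=[0, 1, 2]; VV[0]=max(VV[0],msg_vec) then VV[0][0]++ -> VV[0]=[1, 1, 2]
Event 3: SEND 1->2: VV[1][1]++ -> VV[1]=[0, 2, 0], msg_vec=[0, 2, 0]; VV[2]=max(VV[2],msg_vec) then VV[2][2]++ -> VV[2]=[0, 2, 3]
Event 4: SEND 1->0: VV[1][1]++ -> VV[1]=[0, 3, 0], msg_vec=[0, 3, 0]; VV[0]=max(VV[0],msg_vec) then VV[0][0]++ -> VV[0]=[2, 3, 2]
Final vectors: VV[0]=[2, 3, 2]; VV[1]=[0, 3, 0]; VV[2]=[0, 2, 3]

Answer: 2 3 2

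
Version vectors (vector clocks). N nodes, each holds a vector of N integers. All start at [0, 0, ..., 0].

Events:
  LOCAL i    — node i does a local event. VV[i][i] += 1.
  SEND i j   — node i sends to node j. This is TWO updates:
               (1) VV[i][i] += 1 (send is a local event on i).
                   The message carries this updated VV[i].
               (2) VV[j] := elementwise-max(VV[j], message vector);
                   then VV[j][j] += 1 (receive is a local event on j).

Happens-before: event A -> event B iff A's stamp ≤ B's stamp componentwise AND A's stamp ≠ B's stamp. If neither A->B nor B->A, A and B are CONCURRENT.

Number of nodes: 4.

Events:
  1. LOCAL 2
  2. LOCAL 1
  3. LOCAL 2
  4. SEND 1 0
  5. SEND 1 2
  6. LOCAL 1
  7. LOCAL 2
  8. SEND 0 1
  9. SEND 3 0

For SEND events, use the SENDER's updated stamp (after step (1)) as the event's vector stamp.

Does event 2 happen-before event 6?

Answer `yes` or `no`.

Initial: VV[0]=[0, 0, 0, 0]
Initial: VV[1]=[0, 0, 0, 0]
Initial: VV[2]=[0, 0, 0, 0]
Initial: VV[3]=[0, 0, 0, 0]
Event 1: LOCAL 2: VV[2][2]++ -> VV[2]=[0, 0, 1, 0]
Event 2: LOCAL 1: VV[1][1]++ -> VV[1]=[0, 1, 0, 0]
Event 3: LOCAL 2: VV[2][2]++ -> VV[2]=[0, 0, 2, 0]
Event 4: SEND 1->0: VV[1][1]++ -> VV[1]=[0, 2, 0, 0], msg_vec=[0, 2, 0, 0]; VV[0]=max(VV[0],msg_vec) then VV[0][0]++ -> VV[0]=[1, 2, 0, 0]
Event 5: SEND 1->2: VV[1][1]++ -> VV[1]=[0, 3, 0, 0], msg_vec=[0, 3, 0, 0]; VV[2]=max(VV[2],msg_vec) then VV[2][2]++ -> VV[2]=[0, 3, 3, 0]
Event 6: LOCAL 1: VV[1][1]++ -> VV[1]=[0, 4, 0, 0]
Event 7: LOCAL 2: VV[2][2]++ -> VV[2]=[0, 3, 4, 0]
Event 8: SEND 0->1: VV[0][0]++ -> VV[0]=[2, 2, 0, 0], msg_vec=[2, 2, 0, 0]; VV[1]=max(VV[1],msg_vec) then VV[1][1]++ -> VV[1]=[2, 5, 0, 0]
Event 9: SEND 3->0: VV[3][3]++ -> VV[3]=[0, 0, 0, 1], msg_vec=[0, 0, 0, 1]; VV[0]=max(VV[0],msg_vec) then VV[0][0]++ -> VV[0]=[3, 2, 0, 1]
Event 2 stamp: [0, 1, 0, 0]
Event 6 stamp: [0, 4, 0, 0]
[0, 1, 0, 0] <= [0, 4, 0, 0]? True. Equal? False. Happens-before: True

Answer: yes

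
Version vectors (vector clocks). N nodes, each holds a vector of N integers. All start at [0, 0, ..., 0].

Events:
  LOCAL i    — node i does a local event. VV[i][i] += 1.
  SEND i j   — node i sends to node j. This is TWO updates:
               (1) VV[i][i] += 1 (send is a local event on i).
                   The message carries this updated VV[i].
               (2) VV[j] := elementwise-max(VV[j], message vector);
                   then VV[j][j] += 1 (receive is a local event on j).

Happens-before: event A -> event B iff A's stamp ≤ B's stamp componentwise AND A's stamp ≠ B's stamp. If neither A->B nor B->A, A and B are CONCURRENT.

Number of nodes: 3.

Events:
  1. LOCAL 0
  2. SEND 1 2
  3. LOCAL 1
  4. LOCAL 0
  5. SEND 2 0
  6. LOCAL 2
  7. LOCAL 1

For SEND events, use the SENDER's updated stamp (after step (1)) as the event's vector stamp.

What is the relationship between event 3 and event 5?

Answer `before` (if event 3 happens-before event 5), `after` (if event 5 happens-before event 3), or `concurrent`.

Answer: concurrent

Derivation:
Initial: VV[0]=[0, 0, 0]
Initial: VV[1]=[0, 0, 0]
Initial: VV[2]=[0, 0, 0]
Event 1: LOCAL 0: VV[0][0]++ -> VV[0]=[1, 0, 0]
Event 2: SEND 1->2: VV[1][1]++ -> VV[1]=[0, 1, 0], msg_vec=[0, 1, 0]; VV[2]=max(VV[2],msg_vec) then VV[2][2]++ -> VV[2]=[0, 1, 1]
Event 3: LOCAL 1: VV[1][1]++ -> VV[1]=[0, 2, 0]
Event 4: LOCAL 0: VV[0][0]++ -> VV[0]=[2, 0, 0]
Event 5: SEND 2->0: VV[2][2]++ -> VV[2]=[0, 1, 2], msg_vec=[0, 1, 2]; VV[0]=max(VV[0],msg_vec) then VV[0][0]++ -> VV[0]=[3, 1, 2]
Event 6: LOCAL 2: VV[2][2]++ -> VV[2]=[0, 1, 3]
Event 7: LOCAL 1: VV[1][1]++ -> VV[1]=[0, 3, 0]
Event 3 stamp: [0, 2, 0]
Event 5 stamp: [0, 1, 2]
[0, 2, 0] <= [0, 1, 2]? False
[0, 1, 2] <= [0, 2, 0]? False
Relation: concurrent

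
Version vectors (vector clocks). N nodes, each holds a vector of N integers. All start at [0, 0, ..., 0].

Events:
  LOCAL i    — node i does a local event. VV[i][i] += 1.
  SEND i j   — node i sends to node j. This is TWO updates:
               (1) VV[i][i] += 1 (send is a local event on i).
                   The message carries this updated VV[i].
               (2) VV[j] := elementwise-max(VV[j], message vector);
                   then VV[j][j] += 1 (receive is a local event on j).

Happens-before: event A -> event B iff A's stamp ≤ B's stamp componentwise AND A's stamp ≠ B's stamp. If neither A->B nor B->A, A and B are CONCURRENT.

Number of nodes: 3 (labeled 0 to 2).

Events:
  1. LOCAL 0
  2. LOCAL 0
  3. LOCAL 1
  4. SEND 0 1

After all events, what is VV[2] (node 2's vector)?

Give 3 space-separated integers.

Initial: VV[0]=[0, 0, 0]
Initial: VV[1]=[0, 0, 0]
Initial: VV[2]=[0, 0, 0]
Event 1: LOCAL 0: VV[0][0]++ -> VV[0]=[1, 0, 0]
Event 2: LOCAL 0: VV[0][0]++ -> VV[0]=[2, 0, 0]
Event 3: LOCAL 1: VV[1][1]++ -> VV[1]=[0, 1, 0]
Event 4: SEND 0->1: VV[0][0]++ -> VV[0]=[3, 0, 0], msg_vec=[3, 0, 0]; VV[1]=max(VV[1],msg_vec) then VV[1][1]++ -> VV[1]=[3, 2, 0]
Final vectors: VV[0]=[3, 0, 0]; VV[1]=[3, 2, 0]; VV[2]=[0, 0, 0]

Answer: 0 0 0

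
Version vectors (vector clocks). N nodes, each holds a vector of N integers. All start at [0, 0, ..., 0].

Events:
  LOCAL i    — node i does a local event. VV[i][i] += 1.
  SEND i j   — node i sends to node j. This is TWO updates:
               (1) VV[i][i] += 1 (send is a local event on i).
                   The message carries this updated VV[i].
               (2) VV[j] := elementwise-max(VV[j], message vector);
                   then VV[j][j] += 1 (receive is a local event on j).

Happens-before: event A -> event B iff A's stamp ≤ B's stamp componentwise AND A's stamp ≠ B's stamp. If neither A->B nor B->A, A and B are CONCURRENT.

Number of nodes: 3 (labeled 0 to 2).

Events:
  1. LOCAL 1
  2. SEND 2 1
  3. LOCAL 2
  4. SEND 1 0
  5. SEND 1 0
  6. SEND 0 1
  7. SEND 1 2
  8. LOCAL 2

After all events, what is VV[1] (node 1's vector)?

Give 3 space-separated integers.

Answer: 3 6 1

Derivation:
Initial: VV[0]=[0, 0, 0]
Initial: VV[1]=[0, 0, 0]
Initial: VV[2]=[0, 0, 0]
Event 1: LOCAL 1: VV[1][1]++ -> VV[1]=[0, 1, 0]
Event 2: SEND 2->1: VV[2][2]++ -> VV[2]=[0, 0, 1], msg_vec=[0, 0, 1]; VV[1]=max(VV[1],msg_vec) then VV[1][1]++ -> VV[1]=[0, 2, 1]
Event 3: LOCAL 2: VV[2][2]++ -> VV[2]=[0, 0, 2]
Event 4: SEND 1->0: VV[1][1]++ -> VV[1]=[0, 3, 1], msg_vec=[0, 3, 1]; VV[0]=max(VV[0],msg_vec) then VV[0][0]++ -> VV[0]=[1, 3, 1]
Event 5: SEND 1->0: VV[1][1]++ -> VV[1]=[0, 4, 1], msg_vec=[0, 4, 1]; VV[0]=max(VV[0],msg_vec) then VV[0][0]++ -> VV[0]=[2, 4, 1]
Event 6: SEND 0->1: VV[0][0]++ -> VV[0]=[3, 4, 1], msg_vec=[3, 4, 1]; VV[1]=max(VV[1],msg_vec) then VV[1][1]++ -> VV[1]=[3, 5, 1]
Event 7: SEND 1->2: VV[1][1]++ -> VV[1]=[3, 6, 1], msg_vec=[3, 6, 1]; VV[2]=max(VV[2],msg_vec) then VV[2][2]++ -> VV[2]=[3, 6, 3]
Event 8: LOCAL 2: VV[2][2]++ -> VV[2]=[3, 6, 4]
Final vectors: VV[0]=[3, 4, 1]; VV[1]=[3, 6, 1]; VV[2]=[3, 6, 4]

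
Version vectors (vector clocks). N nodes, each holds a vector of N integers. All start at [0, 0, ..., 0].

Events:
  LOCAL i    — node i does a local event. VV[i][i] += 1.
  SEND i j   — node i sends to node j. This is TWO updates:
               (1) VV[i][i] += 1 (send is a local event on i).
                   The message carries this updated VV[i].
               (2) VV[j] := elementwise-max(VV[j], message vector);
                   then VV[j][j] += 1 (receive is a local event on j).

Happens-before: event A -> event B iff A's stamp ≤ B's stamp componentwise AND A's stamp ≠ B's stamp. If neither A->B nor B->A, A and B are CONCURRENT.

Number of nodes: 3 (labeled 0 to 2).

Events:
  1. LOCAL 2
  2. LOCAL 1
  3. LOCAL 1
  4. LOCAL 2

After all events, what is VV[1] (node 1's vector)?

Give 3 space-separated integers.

Initial: VV[0]=[0, 0, 0]
Initial: VV[1]=[0, 0, 0]
Initial: VV[2]=[0, 0, 0]
Event 1: LOCAL 2: VV[2][2]++ -> VV[2]=[0, 0, 1]
Event 2: LOCAL 1: VV[1][1]++ -> VV[1]=[0, 1, 0]
Event 3: LOCAL 1: VV[1][1]++ -> VV[1]=[0, 2, 0]
Event 4: LOCAL 2: VV[2][2]++ -> VV[2]=[0, 0, 2]
Final vectors: VV[0]=[0, 0, 0]; VV[1]=[0, 2, 0]; VV[2]=[0, 0, 2]

Answer: 0 2 0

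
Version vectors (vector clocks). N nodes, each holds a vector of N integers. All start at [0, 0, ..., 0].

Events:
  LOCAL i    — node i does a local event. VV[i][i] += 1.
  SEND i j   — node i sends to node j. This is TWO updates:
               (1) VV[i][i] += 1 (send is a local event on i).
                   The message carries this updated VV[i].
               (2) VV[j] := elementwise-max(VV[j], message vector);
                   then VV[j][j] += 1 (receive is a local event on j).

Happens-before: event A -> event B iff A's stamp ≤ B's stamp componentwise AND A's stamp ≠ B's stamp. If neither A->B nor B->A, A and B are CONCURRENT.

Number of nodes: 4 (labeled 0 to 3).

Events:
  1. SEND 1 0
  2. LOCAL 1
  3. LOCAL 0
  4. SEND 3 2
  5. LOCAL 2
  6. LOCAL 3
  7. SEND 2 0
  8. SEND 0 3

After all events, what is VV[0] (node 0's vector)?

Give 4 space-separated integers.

Answer: 4 1 3 1

Derivation:
Initial: VV[0]=[0, 0, 0, 0]
Initial: VV[1]=[0, 0, 0, 0]
Initial: VV[2]=[0, 0, 0, 0]
Initial: VV[3]=[0, 0, 0, 0]
Event 1: SEND 1->0: VV[1][1]++ -> VV[1]=[0, 1, 0, 0], msg_vec=[0, 1, 0, 0]; VV[0]=max(VV[0],msg_vec) then VV[0][0]++ -> VV[0]=[1, 1, 0, 0]
Event 2: LOCAL 1: VV[1][1]++ -> VV[1]=[0, 2, 0, 0]
Event 3: LOCAL 0: VV[0][0]++ -> VV[0]=[2, 1, 0, 0]
Event 4: SEND 3->2: VV[3][3]++ -> VV[3]=[0, 0, 0, 1], msg_vec=[0, 0, 0, 1]; VV[2]=max(VV[2],msg_vec) then VV[2][2]++ -> VV[2]=[0, 0, 1, 1]
Event 5: LOCAL 2: VV[2][2]++ -> VV[2]=[0, 0, 2, 1]
Event 6: LOCAL 3: VV[3][3]++ -> VV[3]=[0, 0, 0, 2]
Event 7: SEND 2->0: VV[2][2]++ -> VV[2]=[0, 0, 3, 1], msg_vec=[0, 0, 3, 1]; VV[0]=max(VV[0],msg_vec) then VV[0][0]++ -> VV[0]=[3, 1, 3, 1]
Event 8: SEND 0->3: VV[0][0]++ -> VV[0]=[4, 1, 3, 1], msg_vec=[4, 1, 3, 1]; VV[3]=max(VV[3],msg_vec) then VV[3][3]++ -> VV[3]=[4, 1, 3, 3]
Final vectors: VV[0]=[4, 1, 3, 1]; VV[1]=[0, 2, 0, 0]; VV[2]=[0, 0, 3, 1]; VV[3]=[4, 1, 3, 3]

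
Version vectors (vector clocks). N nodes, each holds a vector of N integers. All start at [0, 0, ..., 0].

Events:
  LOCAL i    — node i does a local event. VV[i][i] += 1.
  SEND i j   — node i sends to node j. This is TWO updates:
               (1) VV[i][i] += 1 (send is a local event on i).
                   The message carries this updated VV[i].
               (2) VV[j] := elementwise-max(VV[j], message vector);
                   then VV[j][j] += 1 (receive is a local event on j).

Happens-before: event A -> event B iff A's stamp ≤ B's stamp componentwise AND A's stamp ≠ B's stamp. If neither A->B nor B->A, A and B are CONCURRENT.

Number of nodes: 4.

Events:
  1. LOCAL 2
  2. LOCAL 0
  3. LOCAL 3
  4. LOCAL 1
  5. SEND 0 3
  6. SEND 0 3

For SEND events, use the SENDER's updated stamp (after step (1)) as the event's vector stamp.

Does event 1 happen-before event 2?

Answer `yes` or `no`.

Initial: VV[0]=[0, 0, 0, 0]
Initial: VV[1]=[0, 0, 0, 0]
Initial: VV[2]=[0, 0, 0, 0]
Initial: VV[3]=[0, 0, 0, 0]
Event 1: LOCAL 2: VV[2][2]++ -> VV[2]=[0, 0, 1, 0]
Event 2: LOCAL 0: VV[0][0]++ -> VV[0]=[1, 0, 0, 0]
Event 3: LOCAL 3: VV[3][3]++ -> VV[3]=[0, 0, 0, 1]
Event 4: LOCAL 1: VV[1][1]++ -> VV[1]=[0, 1, 0, 0]
Event 5: SEND 0->3: VV[0][0]++ -> VV[0]=[2, 0, 0, 0], msg_vec=[2, 0, 0, 0]; VV[3]=max(VV[3],msg_vec) then VV[3][3]++ -> VV[3]=[2, 0, 0, 2]
Event 6: SEND 0->3: VV[0][0]++ -> VV[0]=[3, 0, 0, 0], msg_vec=[3, 0, 0, 0]; VV[3]=max(VV[3],msg_vec) then VV[3][3]++ -> VV[3]=[3, 0, 0, 3]
Event 1 stamp: [0, 0, 1, 0]
Event 2 stamp: [1, 0, 0, 0]
[0, 0, 1, 0] <= [1, 0, 0, 0]? False. Equal? False. Happens-before: False

Answer: no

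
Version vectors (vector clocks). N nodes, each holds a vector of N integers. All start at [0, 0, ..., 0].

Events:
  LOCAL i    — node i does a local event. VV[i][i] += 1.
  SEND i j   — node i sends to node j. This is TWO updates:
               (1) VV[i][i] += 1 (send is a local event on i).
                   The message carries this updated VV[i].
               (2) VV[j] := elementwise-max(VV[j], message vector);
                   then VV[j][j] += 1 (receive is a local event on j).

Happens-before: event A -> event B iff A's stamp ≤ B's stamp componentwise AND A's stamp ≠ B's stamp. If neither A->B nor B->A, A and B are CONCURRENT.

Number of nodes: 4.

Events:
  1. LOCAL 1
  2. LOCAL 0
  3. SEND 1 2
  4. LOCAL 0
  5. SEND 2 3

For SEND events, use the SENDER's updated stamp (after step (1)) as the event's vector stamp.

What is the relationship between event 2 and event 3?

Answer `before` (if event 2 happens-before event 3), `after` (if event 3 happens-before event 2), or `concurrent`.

Initial: VV[0]=[0, 0, 0, 0]
Initial: VV[1]=[0, 0, 0, 0]
Initial: VV[2]=[0, 0, 0, 0]
Initial: VV[3]=[0, 0, 0, 0]
Event 1: LOCAL 1: VV[1][1]++ -> VV[1]=[0, 1, 0, 0]
Event 2: LOCAL 0: VV[0][0]++ -> VV[0]=[1, 0, 0, 0]
Event 3: SEND 1->2: VV[1][1]++ -> VV[1]=[0, 2, 0, 0], msg_vec=[0, 2, 0, 0]; VV[2]=max(VV[2],msg_vec) then VV[2][2]++ -> VV[2]=[0, 2, 1, 0]
Event 4: LOCAL 0: VV[0][0]++ -> VV[0]=[2, 0, 0, 0]
Event 5: SEND 2->3: VV[2][2]++ -> VV[2]=[0, 2, 2, 0], msg_vec=[0, 2, 2, 0]; VV[3]=max(VV[3],msg_vec) then VV[3][3]++ -> VV[3]=[0, 2, 2, 1]
Event 2 stamp: [1, 0, 0, 0]
Event 3 stamp: [0, 2, 0, 0]
[1, 0, 0, 0] <= [0, 2, 0, 0]? False
[0, 2, 0, 0] <= [1, 0, 0, 0]? False
Relation: concurrent

Answer: concurrent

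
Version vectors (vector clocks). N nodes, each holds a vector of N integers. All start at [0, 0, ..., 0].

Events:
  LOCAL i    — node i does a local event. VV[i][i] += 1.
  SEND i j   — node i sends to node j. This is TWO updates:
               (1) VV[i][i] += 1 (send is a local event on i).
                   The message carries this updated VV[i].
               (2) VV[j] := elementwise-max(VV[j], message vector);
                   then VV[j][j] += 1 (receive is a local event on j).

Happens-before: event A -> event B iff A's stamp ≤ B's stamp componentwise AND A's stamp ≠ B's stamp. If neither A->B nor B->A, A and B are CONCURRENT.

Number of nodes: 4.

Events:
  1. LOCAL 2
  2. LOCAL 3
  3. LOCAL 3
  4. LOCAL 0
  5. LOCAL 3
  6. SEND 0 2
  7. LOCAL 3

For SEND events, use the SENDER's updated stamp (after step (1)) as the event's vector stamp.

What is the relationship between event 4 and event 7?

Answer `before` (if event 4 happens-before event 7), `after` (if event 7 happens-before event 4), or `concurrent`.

Initial: VV[0]=[0, 0, 0, 0]
Initial: VV[1]=[0, 0, 0, 0]
Initial: VV[2]=[0, 0, 0, 0]
Initial: VV[3]=[0, 0, 0, 0]
Event 1: LOCAL 2: VV[2][2]++ -> VV[2]=[0, 0, 1, 0]
Event 2: LOCAL 3: VV[3][3]++ -> VV[3]=[0, 0, 0, 1]
Event 3: LOCAL 3: VV[3][3]++ -> VV[3]=[0, 0, 0, 2]
Event 4: LOCAL 0: VV[0][0]++ -> VV[0]=[1, 0, 0, 0]
Event 5: LOCAL 3: VV[3][3]++ -> VV[3]=[0, 0, 0, 3]
Event 6: SEND 0->2: VV[0][0]++ -> VV[0]=[2, 0, 0, 0], msg_vec=[2, 0, 0, 0]; VV[2]=max(VV[2],msg_vec) then VV[2][2]++ -> VV[2]=[2, 0, 2, 0]
Event 7: LOCAL 3: VV[3][3]++ -> VV[3]=[0, 0, 0, 4]
Event 4 stamp: [1, 0, 0, 0]
Event 7 stamp: [0, 0, 0, 4]
[1, 0, 0, 0] <= [0, 0, 0, 4]? False
[0, 0, 0, 4] <= [1, 0, 0, 0]? False
Relation: concurrent

Answer: concurrent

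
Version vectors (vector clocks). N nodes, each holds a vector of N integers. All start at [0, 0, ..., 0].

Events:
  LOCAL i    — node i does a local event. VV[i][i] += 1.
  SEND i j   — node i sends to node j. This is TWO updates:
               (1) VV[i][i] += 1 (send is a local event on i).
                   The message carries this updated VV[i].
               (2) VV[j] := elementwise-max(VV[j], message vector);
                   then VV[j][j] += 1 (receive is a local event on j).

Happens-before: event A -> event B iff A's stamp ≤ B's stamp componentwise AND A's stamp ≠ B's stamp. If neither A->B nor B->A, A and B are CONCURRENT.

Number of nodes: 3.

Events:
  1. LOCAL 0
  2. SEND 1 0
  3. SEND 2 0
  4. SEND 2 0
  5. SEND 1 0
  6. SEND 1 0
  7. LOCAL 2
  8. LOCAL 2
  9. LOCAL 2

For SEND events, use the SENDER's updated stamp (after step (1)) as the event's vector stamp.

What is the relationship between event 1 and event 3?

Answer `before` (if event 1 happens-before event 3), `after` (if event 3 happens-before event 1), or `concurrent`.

Initial: VV[0]=[0, 0, 0]
Initial: VV[1]=[0, 0, 0]
Initial: VV[2]=[0, 0, 0]
Event 1: LOCAL 0: VV[0][0]++ -> VV[0]=[1, 0, 0]
Event 2: SEND 1->0: VV[1][1]++ -> VV[1]=[0, 1, 0], msg_vec=[0, 1, 0]; VV[0]=max(VV[0],msg_vec) then VV[0][0]++ -> VV[0]=[2, 1, 0]
Event 3: SEND 2->0: VV[2][2]++ -> VV[2]=[0, 0, 1], msg_vec=[0, 0, 1]; VV[0]=max(VV[0],msg_vec) then VV[0][0]++ -> VV[0]=[3, 1, 1]
Event 4: SEND 2->0: VV[2][2]++ -> VV[2]=[0, 0, 2], msg_vec=[0, 0, 2]; VV[0]=max(VV[0],msg_vec) then VV[0][0]++ -> VV[0]=[4, 1, 2]
Event 5: SEND 1->0: VV[1][1]++ -> VV[1]=[0, 2, 0], msg_vec=[0, 2, 0]; VV[0]=max(VV[0],msg_vec) then VV[0][0]++ -> VV[0]=[5, 2, 2]
Event 6: SEND 1->0: VV[1][1]++ -> VV[1]=[0, 3, 0], msg_vec=[0, 3, 0]; VV[0]=max(VV[0],msg_vec) then VV[0][0]++ -> VV[0]=[6, 3, 2]
Event 7: LOCAL 2: VV[2][2]++ -> VV[2]=[0, 0, 3]
Event 8: LOCAL 2: VV[2][2]++ -> VV[2]=[0, 0, 4]
Event 9: LOCAL 2: VV[2][2]++ -> VV[2]=[0, 0, 5]
Event 1 stamp: [1, 0, 0]
Event 3 stamp: [0, 0, 1]
[1, 0, 0] <= [0, 0, 1]? False
[0, 0, 1] <= [1, 0, 0]? False
Relation: concurrent

Answer: concurrent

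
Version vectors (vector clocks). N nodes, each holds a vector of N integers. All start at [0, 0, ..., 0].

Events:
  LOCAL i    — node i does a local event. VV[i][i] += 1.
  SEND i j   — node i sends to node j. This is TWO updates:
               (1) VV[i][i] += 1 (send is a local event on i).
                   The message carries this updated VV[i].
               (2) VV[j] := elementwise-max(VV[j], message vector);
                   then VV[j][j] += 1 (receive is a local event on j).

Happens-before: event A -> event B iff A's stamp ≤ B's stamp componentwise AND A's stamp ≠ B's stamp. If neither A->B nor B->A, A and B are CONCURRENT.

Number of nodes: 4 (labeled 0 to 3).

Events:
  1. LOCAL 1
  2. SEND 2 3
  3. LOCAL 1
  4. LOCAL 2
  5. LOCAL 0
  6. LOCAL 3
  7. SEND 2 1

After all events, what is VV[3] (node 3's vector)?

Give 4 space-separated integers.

Initial: VV[0]=[0, 0, 0, 0]
Initial: VV[1]=[0, 0, 0, 0]
Initial: VV[2]=[0, 0, 0, 0]
Initial: VV[3]=[0, 0, 0, 0]
Event 1: LOCAL 1: VV[1][1]++ -> VV[1]=[0, 1, 0, 0]
Event 2: SEND 2->3: VV[2][2]++ -> VV[2]=[0, 0, 1, 0], msg_vec=[0, 0, 1, 0]; VV[3]=max(VV[3],msg_vec) then VV[3][3]++ -> VV[3]=[0, 0, 1, 1]
Event 3: LOCAL 1: VV[1][1]++ -> VV[1]=[0, 2, 0, 0]
Event 4: LOCAL 2: VV[2][2]++ -> VV[2]=[0, 0, 2, 0]
Event 5: LOCAL 0: VV[0][0]++ -> VV[0]=[1, 0, 0, 0]
Event 6: LOCAL 3: VV[3][3]++ -> VV[3]=[0, 0, 1, 2]
Event 7: SEND 2->1: VV[2][2]++ -> VV[2]=[0, 0, 3, 0], msg_vec=[0, 0, 3, 0]; VV[1]=max(VV[1],msg_vec) then VV[1][1]++ -> VV[1]=[0, 3, 3, 0]
Final vectors: VV[0]=[1, 0, 0, 0]; VV[1]=[0, 3, 3, 0]; VV[2]=[0, 0, 3, 0]; VV[3]=[0, 0, 1, 2]

Answer: 0 0 1 2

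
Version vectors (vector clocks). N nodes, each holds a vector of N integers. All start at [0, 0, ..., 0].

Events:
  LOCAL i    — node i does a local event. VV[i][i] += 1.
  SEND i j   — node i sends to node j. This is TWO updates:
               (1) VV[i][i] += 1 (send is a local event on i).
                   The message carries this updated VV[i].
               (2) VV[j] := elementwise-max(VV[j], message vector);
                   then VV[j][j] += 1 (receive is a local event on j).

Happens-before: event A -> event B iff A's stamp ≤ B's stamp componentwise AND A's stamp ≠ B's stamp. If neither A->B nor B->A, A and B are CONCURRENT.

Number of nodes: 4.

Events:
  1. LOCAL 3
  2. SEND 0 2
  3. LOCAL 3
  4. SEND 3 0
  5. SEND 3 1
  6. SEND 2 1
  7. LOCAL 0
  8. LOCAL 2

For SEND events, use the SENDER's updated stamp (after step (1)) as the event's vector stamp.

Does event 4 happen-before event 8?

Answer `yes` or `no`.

Answer: no

Derivation:
Initial: VV[0]=[0, 0, 0, 0]
Initial: VV[1]=[0, 0, 0, 0]
Initial: VV[2]=[0, 0, 0, 0]
Initial: VV[3]=[0, 0, 0, 0]
Event 1: LOCAL 3: VV[3][3]++ -> VV[3]=[0, 0, 0, 1]
Event 2: SEND 0->2: VV[0][0]++ -> VV[0]=[1, 0, 0, 0], msg_vec=[1, 0, 0, 0]; VV[2]=max(VV[2],msg_vec) then VV[2][2]++ -> VV[2]=[1, 0, 1, 0]
Event 3: LOCAL 3: VV[3][3]++ -> VV[3]=[0, 0, 0, 2]
Event 4: SEND 3->0: VV[3][3]++ -> VV[3]=[0, 0, 0, 3], msg_vec=[0, 0, 0, 3]; VV[0]=max(VV[0],msg_vec) then VV[0][0]++ -> VV[0]=[2, 0, 0, 3]
Event 5: SEND 3->1: VV[3][3]++ -> VV[3]=[0, 0, 0, 4], msg_vec=[0, 0, 0, 4]; VV[1]=max(VV[1],msg_vec) then VV[1][1]++ -> VV[1]=[0, 1, 0, 4]
Event 6: SEND 2->1: VV[2][2]++ -> VV[2]=[1, 0, 2, 0], msg_vec=[1, 0, 2, 0]; VV[1]=max(VV[1],msg_vec) then VV[1][1]++ -> VV[1]=[1, 2, 2, 4]
Event 7: LOCAL 0: VV[0][0]++ -> VV[0]=[3, 0, 0, 3]
Event 8: LOCAL 2: VV[2][2]++ -> VV[2]=[1, 0, 3, 0]
Event 4 stamp: [0, 0, 0, 3]
Event 8 stamp: [1, 0, 3, 0]
[0, 0, 0, 3] <= [1, 0, 3, 0]? False. Equal? False. Happens-before: False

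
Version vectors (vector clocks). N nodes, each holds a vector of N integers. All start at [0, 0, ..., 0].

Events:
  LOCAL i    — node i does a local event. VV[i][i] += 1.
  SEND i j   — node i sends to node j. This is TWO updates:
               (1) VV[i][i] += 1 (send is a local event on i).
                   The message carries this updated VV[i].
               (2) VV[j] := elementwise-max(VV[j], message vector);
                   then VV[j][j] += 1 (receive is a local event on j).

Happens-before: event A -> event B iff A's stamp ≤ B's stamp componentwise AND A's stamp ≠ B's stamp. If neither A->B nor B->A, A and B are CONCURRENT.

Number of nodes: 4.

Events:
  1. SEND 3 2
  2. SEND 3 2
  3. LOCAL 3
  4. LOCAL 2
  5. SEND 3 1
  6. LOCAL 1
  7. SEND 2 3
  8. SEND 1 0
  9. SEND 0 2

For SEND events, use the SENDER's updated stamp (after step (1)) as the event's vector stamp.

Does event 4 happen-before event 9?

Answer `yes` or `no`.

Answer: no

Derivation:
Initial: VV[0]=[0, 0, 0, 0]
Initial: VV[1]=[0, 0, 0, 0]
Initial: VV[2]=[0, 0, 0, 0]
Initial: VV[3]=[0, 0, 0, 0]
Event 1: SEND 3->2: VV[3][3]++ -> VV[3]=[0, 0, 0, 1], msg_vec=[0, 0, 0, 1]; VV[2]=max(VV[2],msg_vec) then VV[2][2]++ -> VV[2]=[0, 0, 1, 1]
Event 2: SEND 3->2: VV[3][3]++ -> VV[3]=[0, 0, 0, 2], msg_vec=[0, 0, 0, 2]; VV[2]=max(VV[2],msg_vec) then VV[2][2]++ -> VV[2]=[0, 0, 2, 2]
Event 3: LOCAL 3: VV[3][3]++ -> VV[3]=[0, 0, 0, 3]
Event 4: LOCAL 2: VV[2][2]++ -> VV[2]=[0, 0, 3, 2]
Event 5: SEND 3->1: VV[3][3]++ -> VV[3]=[0, 0, 0, 4], msg_vec=[0, 0, 0, 4]; VV[1]=max(VV[1],msg_vec) then VV[1][1]++ -> VV[1]=[0, 1, 0, 4]
Event 6: LOCAL 1: VV[1][1]++ -> VV[1]=[0, 2, 0, 4]
Event 7: SEND 2->3: VV[2][2]++ -> VV[2]=[0, 0, 4, 2], msg_vec=[0, 0, 4, 2]; VV[3]=max(VV[3],msg_vec) then VV[3][3]++ -> VV[3]=[0, 0, 4, 5]
Event 8: SEND 1->0: VV[1][1]++ -> VV[1]=[0, 3, 0, 4], msg_vec=[0, 3, 0, 4]; VV[0]=max(VV[0],msg_vec) then VV[0][0]++ -> VV[0]=[1, 3, 0, 4]
Event 9: SEND 0->2: VV[0][0]++ -> VV[0]=[2, 3, 0, 4], msg_vec=[2, 3, 0, 4]; VV[2]=max(VV[2],msg_vec) then VV[2][2]++ -> VV[2]=[2, 3, 5, 4]
Event 4 stamp: [0, 0, 3, 2]
Event 9 stamp: [2, 3, 0, 4]
[0, 0, 3, 2] <= [2, 3, 0, 4]? False. Equal? False. Happens-before: False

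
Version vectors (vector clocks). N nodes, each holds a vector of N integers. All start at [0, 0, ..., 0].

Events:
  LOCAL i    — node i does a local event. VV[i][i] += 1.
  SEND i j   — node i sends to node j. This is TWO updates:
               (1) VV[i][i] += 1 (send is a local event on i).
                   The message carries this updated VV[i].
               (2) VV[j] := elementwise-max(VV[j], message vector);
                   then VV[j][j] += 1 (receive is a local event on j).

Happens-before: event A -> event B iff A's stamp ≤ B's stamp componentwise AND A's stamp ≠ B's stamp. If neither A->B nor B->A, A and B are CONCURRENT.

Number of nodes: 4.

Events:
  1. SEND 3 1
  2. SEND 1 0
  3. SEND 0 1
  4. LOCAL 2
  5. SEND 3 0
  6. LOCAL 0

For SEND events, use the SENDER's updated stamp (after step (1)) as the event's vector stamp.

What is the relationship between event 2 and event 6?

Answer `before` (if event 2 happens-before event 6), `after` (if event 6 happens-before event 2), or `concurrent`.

Initial: VV[0]=[0, 0, 0, 0]
Initial: VV[1]=[0, 0, 0, 0]
Initial: VV[2]=[0, 0, 0, 0]
Initial: VV[3]=[0, 0, 0, 0]
Event 1: SEND 3->1: VV[3][3]++ -> VV[3]=[0, 0, 0, 1], msg_vec=[0, 0, 0, 1]; VV[1]=max(VV[1],msg_vec) then VV[1][1]++ -> VV[1]=[0, 1, 0, 1]
Event 2: SEND 1->0: VV[1][1]++ -> VV[1]=[0, 2, 0, 1], msg_vec=[0, 2, 0, 1]; VV[0]=max(VV[0],msg_vec) then VV[0][0]++ -> VV[0]=[1, 2, 0, 1]
Event 3: SEND 0->1: VV[0][0]++ -> VV[0]=[2, 2, 0, 1], msg_vec=[2, 2, 0, 1]; VV[1]=max(VV[1],msg_vec) then VV[1][1]++ -> VV[1]=[2, 3, 0, 1]
Event 4: LOCAL 2: VV[2][2]++ -> VV[2]=[0, 0, 1, 0]
Event 5: SEND 3->0: VV[3][3]++ -> VV[3]=[0, 0, 0, 2], msg_vec=[0, 0, 0, 2]; VV[0]=max(VV[0],msg_vec) then VV[0][0]++ -> VV[0]=[3, 2, 0, 2]
Event 6: LOCAL 0: VV[0][0]++ -> VV[0]=[4, 2, 0, 2]
Event 2 stamp: [0, 2, 0, 1]
Event 6 stamp: [4, 2, 0, 2]
[0, 2, 0, 1] <= [4, 2, 0, 2]? True
[4, 2, 0, 2] <= [0, 2, 0, 1]? False
Relation: before

Answer: before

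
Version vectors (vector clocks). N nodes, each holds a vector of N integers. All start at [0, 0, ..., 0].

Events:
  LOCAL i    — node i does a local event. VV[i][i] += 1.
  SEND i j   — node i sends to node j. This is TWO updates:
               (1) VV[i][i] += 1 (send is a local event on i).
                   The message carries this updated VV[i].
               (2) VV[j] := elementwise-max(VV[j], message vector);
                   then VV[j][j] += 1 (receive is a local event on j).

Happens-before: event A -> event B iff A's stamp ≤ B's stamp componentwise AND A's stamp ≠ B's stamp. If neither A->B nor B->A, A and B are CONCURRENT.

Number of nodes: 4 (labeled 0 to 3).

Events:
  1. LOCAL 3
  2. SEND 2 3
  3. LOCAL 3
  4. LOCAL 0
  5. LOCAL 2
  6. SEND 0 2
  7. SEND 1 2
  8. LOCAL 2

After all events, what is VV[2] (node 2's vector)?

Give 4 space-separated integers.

Initial: VV[0]=[0, 0, 0, 0]
Initial: VV[1]=[0, 0, 0, 0]
Initial: VV[2]=[0, 0, 0, 0]
Initial: VV[3]=[0, 0, 0, 0]
Event 1: LOCAL 3: VV[3][3]++ -> VV[3]=[0, 0, 0, 1]
Event 2: SEND 2->3: VV[2][2]++ -> VV[2]=[0, 0, 1, 0], msg_vec=[0, 0, 1, 0]; VV[3]=max(VV[3],msg_vec) then VV[3][3]++ -> VV[3]=[0, 0, 1, 2]
Event 3: LOCAL 3: VV[3][3]++ -> VV[3]=[0, 0, 1, 3]
Event 4: LOCAL 0: VV[0][0]++ -> VV[0]=[1, 0, 0, 0]
Event 5: LOCAL 2: VV[2][2]++ -> VV[2]=[0, 0, 2, 0]
Event 6: SEND 0->2: VV[0][0]++ -> VV[0]=[2, 0, 0, 0], msg_vec=[2, 0, 0, 0]; VV[2]=max(VV[2],msg_vec) then VV[2][2]++ -> VV[2]=[2, 0, 3, 0]
Event 7: SEND 1->2: VV[1][1]++ -> VV[1]=[0, 1, 0, 0], msg_vec=[0, 1, 0, 0]; VV[2]=max(VV[2],msg_vec) then VV[2][2]++ -> VV[2]=[2, 1, 4, 0]
Event 8: LOCAL 2: VV[2][2]++ -> VV[2]=[2, 1, 5, 0]
Final vectors: VV[0]=[2, 0, 0, 0]; VV[1]=[0, 1, 0, 0]; VV[2]=[2, 1, 5, 0]; VV[3]=[0, 0, 1, 3]

Answer: 2 1 5 0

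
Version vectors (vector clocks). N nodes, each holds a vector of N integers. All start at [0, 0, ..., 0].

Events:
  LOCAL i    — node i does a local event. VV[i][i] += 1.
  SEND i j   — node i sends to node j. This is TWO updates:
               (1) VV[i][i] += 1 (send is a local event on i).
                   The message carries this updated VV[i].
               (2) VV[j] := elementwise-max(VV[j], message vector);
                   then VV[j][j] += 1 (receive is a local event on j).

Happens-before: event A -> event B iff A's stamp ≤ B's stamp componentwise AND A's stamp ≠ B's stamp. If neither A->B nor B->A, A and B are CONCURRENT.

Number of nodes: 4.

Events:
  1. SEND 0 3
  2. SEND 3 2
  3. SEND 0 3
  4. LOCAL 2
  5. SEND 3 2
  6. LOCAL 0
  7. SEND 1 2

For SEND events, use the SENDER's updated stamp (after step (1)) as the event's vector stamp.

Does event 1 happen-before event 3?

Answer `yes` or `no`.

Answer: yes

Derivation:
Initial: VV[0]=[0, 0, 0, 0]
Initial: VV[1]=[0, 0, 0, 0]
Initial: VV[2]=[0, 0, 0, 0]
Initial: VV[3]=[0, 0, 0, 0]
Event 1: SEND 0->3: VV[0][0]++ -> VV[0]=[1, 0, 0, 0], msg_vec=[1, 0, 0, 0]; VV[3]=max(VV[3],msg_vec) then VV[3][3]++ -> VV[3]=[1, 0, 0, 1]
Event 2: SEND 3->2: VV[3][3]++ -> VV[3]=[1, 0, 0, 2], msg_vec=[1, 0, 0, 2]; VV[2]=max(VV[2],msg_vec) then VV[2][2]++ -> VV[2]=[1, 0, 1, 2]
Event 3: SEND 0->3: VV[0][0]++ -> VV[0]=[2, 0, 0, 0], msg_vec=[2, 0, 0, 0]; VV[3]=max(VV[3],msg_vec) then VV[3][3]++ -> VV[3]=[2, 0, 0, 3]
Event 4: LOCAL 2: VV[2][2]++ -> VV[2]=[1, 0, 2, 2]
Event 5: SEND 3->2: VV[3][3]++ -> VV[3]=[2, 0, 0, 4], msg_vec=[2, 0, 0, 4]; VV[2]=max(VV[2],msg_vec) then VV[2][2]++ -> VV[2]=[2, 0, 3, 4]
Event 6: LOCAL 0: VV[0][0]++ -> VV[0]=[3, 0, 0, 0]
Event 7: SEND 1->2: VV[1][1]++ -> VV[1]=[0, 1, 0, 0], msg_vec=[0, 1, 0, 0]; VV[2]=max(VV[2],msg_vec) then VV[2][2]++ -> VV[2]=[2, 1, 4, 4]
Event 1 stamp: [1, 0, 0, 0]
Event 3 stamp: [2, 0, 0, 0]
[1, 0, 0, 0] <= [2, 0, 0, 0]? True. Equal? False. Happens-before: True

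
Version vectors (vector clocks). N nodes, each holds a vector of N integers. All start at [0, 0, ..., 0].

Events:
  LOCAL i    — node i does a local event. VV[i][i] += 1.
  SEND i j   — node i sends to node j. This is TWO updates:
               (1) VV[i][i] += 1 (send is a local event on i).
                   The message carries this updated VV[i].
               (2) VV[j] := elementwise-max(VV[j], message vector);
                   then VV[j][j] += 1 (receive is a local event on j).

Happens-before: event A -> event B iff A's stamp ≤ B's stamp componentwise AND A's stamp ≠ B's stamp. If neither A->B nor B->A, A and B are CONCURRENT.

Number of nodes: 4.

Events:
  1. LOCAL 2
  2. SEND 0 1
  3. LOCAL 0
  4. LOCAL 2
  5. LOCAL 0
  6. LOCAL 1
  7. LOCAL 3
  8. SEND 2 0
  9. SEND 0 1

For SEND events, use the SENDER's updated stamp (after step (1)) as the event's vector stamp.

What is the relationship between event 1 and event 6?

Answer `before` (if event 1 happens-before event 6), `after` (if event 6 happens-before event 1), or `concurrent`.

Initial: VV[0]=[0, 0, 0, 0]
Initial: VV[1]=[0, 0, 0, 0]
Initial: VV[2]=[0, 0, 0, 0]
Initial: VV[3]=[0, 0, 0, 0]
Event 1: LOCAL 2: VV[2][2]++ -> VV[2]=[0, 0, 1, 0]
Event 2: SEND 0->1: VV[0][0]++ -> VV[0]=[1, 0, 0, 0], msg_vec=[1, 0, 0, 0]; VV[1]=max(VV[1],msg_vec) then VV[1][1]++ -> VV[1]=[1, 1, 0, 0]
Event 3: LOCAL 0: VV[0][0]++ -> VV[0]=[2, 0, 0, 0]
Event 4: LOCAL 2: VV[2][2]++ -> VV[2]=[0, 0, 2, 0]
Event 5: LOCAL 0: VV[0][0]++ -> VV[0]=[3, 0, 0, 0]
Event 6: LOCAL 1: VV[1][1]++ -> VV[1]=[1, 2, 0, 0]
Event 7: LOCAL 3: VV[3][3]++ -> VV[3]=[0, 0, 0, 1]
Event 8: SEND 2->0: VV[2][2]++ -> VV[2]=[0, 0, 3, 0], msg_vec=[0, 0, 3, 0]; VV[0]=max(VV[0],msg_vec) then VV[0][0]++ -> VV[0]=[4, 0, 3, 0]
Event 9: SEND 0->1: VV[0][0]++ -> VV[0]=[5, 0, 3, 0], msg_vec=[5, 0, 3, 0]; VV[1]=max(VV[1],msg_vec) then VV[1][1]++ -> VV[1]=[5, 3, 3, 0]
Event 1 stamp: [0, 0, 1, 0]
Event 6 stamp: [1, 2, 0, 0]
[0, 0, 1, 0] <= [1, 2, 0, 0]? False
[1, 2, 0, 0] <= [0, 0, 1, 0]? False
Relation: concurrent

Answer: concurrent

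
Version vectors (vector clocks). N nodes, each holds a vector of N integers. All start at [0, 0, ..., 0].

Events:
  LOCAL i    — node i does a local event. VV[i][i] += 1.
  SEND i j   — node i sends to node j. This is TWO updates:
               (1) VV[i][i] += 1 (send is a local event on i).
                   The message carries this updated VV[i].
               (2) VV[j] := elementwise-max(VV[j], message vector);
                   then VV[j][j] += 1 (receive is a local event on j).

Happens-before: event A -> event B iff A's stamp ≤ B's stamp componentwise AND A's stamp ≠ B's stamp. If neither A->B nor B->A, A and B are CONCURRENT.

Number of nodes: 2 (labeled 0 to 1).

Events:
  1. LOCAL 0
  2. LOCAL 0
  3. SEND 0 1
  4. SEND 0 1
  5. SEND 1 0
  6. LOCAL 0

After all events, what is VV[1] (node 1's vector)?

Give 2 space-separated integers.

Answer: 4 3

Derivation:
Initial: VV[0]=[0, 0]
Initial: VV[1]=[0, 0]
Event 1: LOCAL 0: VV[0][0]++ -> VV[0]=[1, 0]
Event 2: LOCAL 0: VV[0][0]++ -> VV[0]=[2, 0]
Event 3: SEND 0->1: VV[0][0]++ -> VV[0]=[3, 0], msg_vec=[3, 0]; VV[1]=max(VV[1],msg_vec) then VV[1][1]++ -> VV[1]=[3, 1]
Event 4: SEND 0->1: VV[0][0]++ -> VV[0]=[4, 0], msg_vec=[4, 0]; VV[1]=max(VV[1],msg_vec) then VV[1][1]++ -> VV[1]=[4, 2]
Event 5: SEND 1->0: VV[1][1]++ -> VV[1]=[4, 3], msg_vec=[4, 3]; VV[0]=max(VV[0],msg_vec) then VV[0][0]++ -> VV[0]=[5, 3]
Event 6: LOCAL 0: VV[0][0]++ -> VV[0]=[6, 3]
Final vectors: VV[0]=[6, 3]; VV[1]=[4, 3]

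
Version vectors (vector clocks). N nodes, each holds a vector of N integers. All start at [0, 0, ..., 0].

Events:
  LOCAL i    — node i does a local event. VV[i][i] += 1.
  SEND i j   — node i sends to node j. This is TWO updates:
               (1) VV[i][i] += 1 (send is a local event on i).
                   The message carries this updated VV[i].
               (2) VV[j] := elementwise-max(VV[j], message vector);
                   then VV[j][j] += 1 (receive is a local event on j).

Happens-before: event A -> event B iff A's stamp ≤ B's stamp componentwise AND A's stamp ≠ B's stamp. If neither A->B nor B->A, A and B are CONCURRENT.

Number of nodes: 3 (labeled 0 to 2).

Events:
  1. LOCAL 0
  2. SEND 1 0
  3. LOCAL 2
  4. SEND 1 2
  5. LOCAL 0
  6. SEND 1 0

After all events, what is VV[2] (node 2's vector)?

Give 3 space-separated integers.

Initial: VV[0]=[0, 0, 0]
Initial: VV[1]=[0, 0, 0]
Initial: VV[2]=[0, 0, 0]
Event 1: LOCAL 0: VV[0][0]++ -> VV[0]=[1, 0, 0]
Event 2: SEND 1->0: VV[1][1]++ -> VV[1]=[0, 1, 0], msg_vec=[0, 1, 0]; VV[0]=max(VV[0],msg_vec) then VV[0][0]++ -> VV[0]=[2, 1, 0]
Event 3: LOCAL 2: VV[2][2]++ -> VV[2]=[0, 0, 1]
Event 4: SEND 1->2: VV[1][1]++ -> VV[1]=[0, 2, 0], msg_vec=[0, 2, 0]; VV[2]=max(VV[2],msg_vec) then VV[2][2]++ -> VV[2]=[0, 2, 2]
Event 5: LOCAL 0: VV[0][0]++ -> VV[0]=[3, 1, 0]
Event 6: SEND 1->0: VV[1][1]++ -> VV[1]=[0, 3, 0], msg_vec=[0, 3, 0]; VV[0]=max(VV[0],msg_vec) then VV[0][0]++ -> VV[0]=[4, 3, 0]
Final vectors: VV[0]=[4, 3, 0]; VV[1]=[0, 3, 0]; VV[2]=[0, 2, 2]

Answer: 0 2 2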